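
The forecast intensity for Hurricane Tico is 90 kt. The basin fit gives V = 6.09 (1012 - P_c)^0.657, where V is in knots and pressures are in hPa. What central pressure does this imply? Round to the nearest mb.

952 mb

ΔP = (V / 6.09)^(1/0.657) = (90/6.09)^1.522.
90/6.09 = 14.778; 14.778^1.522 ≈ 60.29 mb.
P_c = 1012 − 60.29 = 951.71 ≈ 952 mb.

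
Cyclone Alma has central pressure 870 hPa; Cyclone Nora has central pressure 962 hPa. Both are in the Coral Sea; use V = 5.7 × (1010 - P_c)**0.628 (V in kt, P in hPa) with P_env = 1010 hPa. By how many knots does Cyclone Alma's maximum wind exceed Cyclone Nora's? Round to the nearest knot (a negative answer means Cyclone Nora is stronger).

62 kt

Cyclone Alma: ΔP = 140; V ≈ 5.7 × 140^0.628 ≈ 126.95 kt.
Cyclone Nora: ΔP = 48; V ≈ 5.7 × 48^0.628 ≈ 64.82 kt.
Difference ≈ 126.95 − 64.82 = 62.13 → 62 kt.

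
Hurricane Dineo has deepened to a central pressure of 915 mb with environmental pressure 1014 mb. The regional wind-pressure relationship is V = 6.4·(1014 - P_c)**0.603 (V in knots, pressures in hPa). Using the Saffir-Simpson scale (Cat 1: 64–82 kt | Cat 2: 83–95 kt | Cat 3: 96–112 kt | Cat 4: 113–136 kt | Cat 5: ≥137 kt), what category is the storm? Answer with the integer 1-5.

ΔP = 1014 − 915 = 99 mb.
V ≈ 6.4 × 99^0.603 = 6.4 × 15.97 ≈ 102 kt.
102 kt falls in the Category 3 band.

3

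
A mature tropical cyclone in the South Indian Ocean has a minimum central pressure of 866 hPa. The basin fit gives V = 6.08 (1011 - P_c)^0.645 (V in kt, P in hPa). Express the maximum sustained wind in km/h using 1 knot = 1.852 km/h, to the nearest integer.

ΔP = 1011 − 866 = 145 hPa.
V ≈ 6.08 × 145^0.645 = 6.08 × 24.779 ≈ 150.656 kt.
150.656 × 1.852 ≈ 279.01 km/h → 279 km/h.

279 km/h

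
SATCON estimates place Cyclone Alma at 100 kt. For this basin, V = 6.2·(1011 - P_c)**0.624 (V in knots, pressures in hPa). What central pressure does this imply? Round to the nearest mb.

925 mb

ΔP = (V / 6.2)^(1/0.624) = (100/6.2)^1.603.
100/6.2 = 16.129; 16.129^1.603 ≈ 86.15 mb.
P_c = 1011 − 86.15 = 924.85 ≈ 925 mb.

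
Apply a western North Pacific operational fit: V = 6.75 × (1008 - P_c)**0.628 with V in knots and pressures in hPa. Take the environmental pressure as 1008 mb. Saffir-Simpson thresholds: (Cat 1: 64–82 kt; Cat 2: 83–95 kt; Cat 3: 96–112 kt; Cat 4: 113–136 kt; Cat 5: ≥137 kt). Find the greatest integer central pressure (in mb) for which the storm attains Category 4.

Category 4 begins at V = 113 kt.
Required ΔP = (113/6.75)^(1/0.628) = 16.741^1.592 ≈ 88.86 mb.
P_c ≤ 1008 − 88.86 = 919.14, so the highest integer P_c is 919 mb.

919 mb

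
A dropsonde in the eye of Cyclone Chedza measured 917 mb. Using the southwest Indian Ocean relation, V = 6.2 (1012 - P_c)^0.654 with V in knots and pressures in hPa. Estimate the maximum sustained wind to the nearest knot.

ΔP = 1012 − 917 = 95 mb.
95^0.654 ≈ 19.653.
V ≈ 6.2 × 19.653 ≈ 121.8 kt.

122 kt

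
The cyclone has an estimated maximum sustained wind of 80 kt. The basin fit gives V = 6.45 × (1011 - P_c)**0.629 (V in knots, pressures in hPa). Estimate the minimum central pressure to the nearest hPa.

ΔP = (V / 6.45)^(1/0.629) = (80/6.45)^1.590.
80/6.45 = 12.403; 12.403^1.590 ≈ 54.77 hPa.
P_c = 1011 − 54.77 = 956.23 ≈ 956 hPa.

956 hPa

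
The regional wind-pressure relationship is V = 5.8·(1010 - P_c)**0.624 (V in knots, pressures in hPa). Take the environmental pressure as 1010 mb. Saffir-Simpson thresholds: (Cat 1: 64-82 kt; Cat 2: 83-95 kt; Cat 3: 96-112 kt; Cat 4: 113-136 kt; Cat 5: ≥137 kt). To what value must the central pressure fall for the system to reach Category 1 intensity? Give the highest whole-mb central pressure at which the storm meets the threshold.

963 mb

Category 1 begins at V = 64 kt.
Required ΔP = (64/5.8)^(1/0.624) = 11.034^1.603 ≈ 46.89 mb.
P_c ≤ 1010 − 46.89 = 963.11, so the highest integer P_c is 963 mb.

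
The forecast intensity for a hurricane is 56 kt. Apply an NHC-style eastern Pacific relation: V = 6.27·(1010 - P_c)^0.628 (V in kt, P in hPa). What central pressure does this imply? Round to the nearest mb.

977 mb

ΔP = (V / 6.27)^(1/0.628) = (56/6.27)^1.592.
56/6.27 = 8.931; 8.931^1.592 ≈ 32.67 mb.
P_c = 1010 − 32.67 = 977.33 ≈ 977 mb.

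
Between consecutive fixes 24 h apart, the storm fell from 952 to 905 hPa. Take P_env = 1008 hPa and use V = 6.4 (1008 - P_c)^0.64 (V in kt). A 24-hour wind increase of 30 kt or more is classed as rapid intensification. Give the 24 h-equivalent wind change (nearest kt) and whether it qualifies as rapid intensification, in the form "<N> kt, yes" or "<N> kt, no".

40 kt, yes

V₁: ΔP = 56, V ≈ 6.4 × 56^0.64 ≈ 84.14 kt.
V₂: ΔP = 103, V ≈ 6.4 × 103^0.64 ≈ 124.28 kt.
ΔV over 24 h = 40.14 kt → 24 h equivalent = 40.14 × 24/24 ≈ 40.14 kt.
40 kt ≥ 30 kt ⇒ rapid intensification.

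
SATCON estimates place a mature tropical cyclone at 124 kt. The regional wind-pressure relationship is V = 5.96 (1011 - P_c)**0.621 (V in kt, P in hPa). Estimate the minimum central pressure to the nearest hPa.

878 hPa

ΔP = (V / 5.96)^(1/0.621) = (124/5.96)^1.610.
124/5.96 = 20.805; 20.805^1.610 ≈ 132.64 hPa.
P_c = 1011 − 132.64 = 878.36 ≈ 878 hPa.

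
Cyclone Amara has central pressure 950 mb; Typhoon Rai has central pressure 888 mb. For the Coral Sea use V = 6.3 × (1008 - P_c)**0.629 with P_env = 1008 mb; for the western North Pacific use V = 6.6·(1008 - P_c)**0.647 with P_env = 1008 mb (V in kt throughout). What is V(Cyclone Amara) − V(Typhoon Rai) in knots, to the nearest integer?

Cyclone Amara: ΔP = 58; V ≈ 6.3 × 58^0.629 ≈ 81.01 kt.
Typhoon Rai: ΔP = 120; V ≈ 6.6 × 120^0.647 ≈ 146.14 kt.
Difference ≈ 81.01 − 146.14 = -65.13 → -65 kt.

-65 kt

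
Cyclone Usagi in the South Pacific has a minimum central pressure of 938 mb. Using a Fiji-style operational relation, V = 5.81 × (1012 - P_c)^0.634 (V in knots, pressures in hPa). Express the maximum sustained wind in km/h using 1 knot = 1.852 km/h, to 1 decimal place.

164.8 km/h

ΔP = 1012 − 938 = 74 mb.
V ≈ 5.81 × 74^0.634 = 5.81 × 15.314 ≈ 88.975 kt.
88.975 × 1.852 ≈ 164.78 km/h → 164.8 km/h.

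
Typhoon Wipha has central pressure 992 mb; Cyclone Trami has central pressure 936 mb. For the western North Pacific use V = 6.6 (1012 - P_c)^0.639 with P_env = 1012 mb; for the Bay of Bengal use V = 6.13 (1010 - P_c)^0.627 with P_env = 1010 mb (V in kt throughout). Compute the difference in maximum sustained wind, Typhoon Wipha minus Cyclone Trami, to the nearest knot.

-46 kt

Typhoon Wipha: ΔP = 20; V ≈ 6.6 × 20^0.639 ≈ 44.76 kt.
Cyclone Trami: ΔP = 74; V ≈ 6.13 × 74^0.627 ≈ 91.09 kt.
Difference ≈ 44.76 − 91.09 = -46.33 → -46 kt.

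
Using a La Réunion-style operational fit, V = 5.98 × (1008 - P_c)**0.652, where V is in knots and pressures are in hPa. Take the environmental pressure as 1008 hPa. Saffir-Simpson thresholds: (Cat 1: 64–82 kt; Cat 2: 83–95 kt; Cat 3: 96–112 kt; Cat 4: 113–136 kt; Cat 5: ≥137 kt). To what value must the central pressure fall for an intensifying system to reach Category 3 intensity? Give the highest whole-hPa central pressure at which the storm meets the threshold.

Category 3 begins at V = 96 kt.
Required ΔP = (96/5.98)^(1/0.652) = 16.054^1.534 ≈ 70.64 hPa.
P_c ≤ 1008 − 70.64 = 937.36, so the highest integer P_c is 937 hPa.

937 hPa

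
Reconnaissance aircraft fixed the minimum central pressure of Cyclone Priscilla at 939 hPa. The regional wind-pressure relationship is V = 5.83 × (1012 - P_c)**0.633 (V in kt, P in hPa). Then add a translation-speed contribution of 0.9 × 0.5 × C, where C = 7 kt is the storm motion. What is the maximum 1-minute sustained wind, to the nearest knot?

91 kt

ΔP = 1012 − 939 = 73 hPa.
73^0.633 ≈ 15.118.
V ≈ 5.83 × 15.118 ≈ 88.1 kt.
Translation term: 0.9 × 0.5 × 7 = 3.15 kt.
Corrected V ≈ 91.25 kt → 91 kt.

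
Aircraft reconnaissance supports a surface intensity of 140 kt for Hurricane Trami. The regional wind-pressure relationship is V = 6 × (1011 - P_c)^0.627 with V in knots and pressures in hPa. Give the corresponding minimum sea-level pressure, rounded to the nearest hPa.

859 hPa

ΔP = (V / 6)^(1/0.627) = (140/6)^1.595.
140/6 = 23.333; 23.333^1.595 ≈ 151.98 hPa.
P_c = 1011 − 151.98 = 859.02 ≈ 859 hPa.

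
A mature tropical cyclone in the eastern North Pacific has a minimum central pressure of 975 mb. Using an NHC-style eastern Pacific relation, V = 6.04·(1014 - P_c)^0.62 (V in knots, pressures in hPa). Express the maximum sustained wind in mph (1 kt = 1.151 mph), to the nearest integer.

ΔP = 1014 − 975 = 39 mb.
V ≈ 6.04 × 39^0.62 = 6.04 × 9.693 ≈ 58.546 kt.
58.546 × 1.151 ≈ 67.39 mph → 67 mph.

67 mph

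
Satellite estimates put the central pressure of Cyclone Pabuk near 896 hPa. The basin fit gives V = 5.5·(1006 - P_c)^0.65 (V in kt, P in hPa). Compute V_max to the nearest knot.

ΔP = 1006 − 896 = 110 hPa.
110^0.65 ≈ 21.228.
V ≈ 5.5 × 21.228 ≈ 116.8 kt.

117 kt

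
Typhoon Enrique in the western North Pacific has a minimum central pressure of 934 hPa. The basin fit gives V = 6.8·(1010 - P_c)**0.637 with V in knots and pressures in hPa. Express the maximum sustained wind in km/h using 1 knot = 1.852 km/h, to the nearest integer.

ΔP = 1010 − 934 = 76 hPa.
V ≈ 6.8 × 76^0.637 = 6.8 × 15.779 ≈ 107.297 kt.
107.297 × 1.852 ≈ 198.71 km/h → 199 km/h.

199 km/h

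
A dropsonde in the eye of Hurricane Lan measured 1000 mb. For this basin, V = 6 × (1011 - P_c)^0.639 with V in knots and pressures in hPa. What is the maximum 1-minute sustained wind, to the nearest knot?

ΔP = 1011 − 1000 = 11 mb.
11^0.639 ≈ 4.629.
V ≈ 6 × 4.629 ≈ 27.8 kt.

28 kt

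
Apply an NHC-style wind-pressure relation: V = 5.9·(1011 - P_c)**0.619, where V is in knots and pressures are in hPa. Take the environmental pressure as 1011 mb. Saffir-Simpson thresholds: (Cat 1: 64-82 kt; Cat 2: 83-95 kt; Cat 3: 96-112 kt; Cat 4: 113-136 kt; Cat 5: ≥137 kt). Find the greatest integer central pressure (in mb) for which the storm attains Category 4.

893 mb

Category 4 begins at V = 113 kt.
Required ΔP = (113/5.9)^(1/0.619) = 19.153^1.616 ≈ 117.88 mb.
P_c ≤ 1011 − 117.88 = 893.12, so the highest integer P_c is 893 mb.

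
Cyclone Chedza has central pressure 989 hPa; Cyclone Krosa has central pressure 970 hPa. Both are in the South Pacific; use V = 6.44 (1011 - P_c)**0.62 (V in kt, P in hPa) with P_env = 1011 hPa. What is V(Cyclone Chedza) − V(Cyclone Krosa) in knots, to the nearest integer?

-21 kt

Cyclone Chedza: ΔP = 22; V ≈ 6.44 × 22^0.62 ≈ 43.77 kt.
Cyclone Krosa: ΔP = 41; V ≈ 6.44 × 41^0.62 ≈ 64.39 kt.
Difference ≈ 43.77 − 64.39 = -20.62 → -21 kt.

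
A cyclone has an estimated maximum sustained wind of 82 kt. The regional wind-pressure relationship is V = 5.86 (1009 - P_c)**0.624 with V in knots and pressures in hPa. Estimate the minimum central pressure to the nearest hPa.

940 hPa

ΔP = (V / 5.86)^(1/0.624) = (82/5.86)^1.603.
82/5.86 = 13.993; 13.993^1.603 ≈ 68.61 hPa.
P_c = 1009 − 68.61 = 940.39 ≈ 940 hPa.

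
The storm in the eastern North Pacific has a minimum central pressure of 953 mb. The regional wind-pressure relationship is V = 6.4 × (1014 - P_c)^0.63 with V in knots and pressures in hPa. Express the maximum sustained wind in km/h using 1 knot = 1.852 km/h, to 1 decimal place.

158.0 km/h

ΔP = 1014 − 953 = 61 mb.
V ≈ 6.4 × 61^0.63 = 6.4 × 13.328 ≈ 85.298 kt.
85.298 × 1.852 ≈ 157.97 km/h → 158.0 km/h.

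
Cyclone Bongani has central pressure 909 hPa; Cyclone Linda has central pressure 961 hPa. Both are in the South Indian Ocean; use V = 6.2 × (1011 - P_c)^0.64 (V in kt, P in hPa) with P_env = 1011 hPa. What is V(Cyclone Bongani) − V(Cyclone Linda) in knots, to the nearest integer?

Cyclone Bongani: ΔP = 102; V ≈ 6.2 × 102^0.64 ≈ 119.65 kt.
Cyclone Linda: ΔP = 50; V ≈ 6.2 × 50^0.64 ≈ 75.81 kt.
Difference ≈ 119.65 − 75.81 = 43.84 → 44 kt.

44 kt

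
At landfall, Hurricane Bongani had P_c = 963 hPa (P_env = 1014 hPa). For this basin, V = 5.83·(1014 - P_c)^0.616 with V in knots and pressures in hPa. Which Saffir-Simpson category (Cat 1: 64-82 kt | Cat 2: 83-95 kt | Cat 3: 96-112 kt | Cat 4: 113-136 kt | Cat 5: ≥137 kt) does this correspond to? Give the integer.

1

ΔP = 1014 − 963 = 51 hPa.
V ≈ 5.83 × 51^0.616 = 5.83 × 11.27 ≈ 66 kt.
66 kt falls in the Category 1 band.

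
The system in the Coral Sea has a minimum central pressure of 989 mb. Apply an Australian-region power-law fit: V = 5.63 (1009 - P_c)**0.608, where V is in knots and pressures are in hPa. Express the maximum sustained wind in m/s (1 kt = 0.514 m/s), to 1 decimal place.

17.9 m/s

ΔP = 1009 − 989 = 20 mb.
V ≈ 5.63 × 20^0.608 = 5.63 × 6.181 ≈ 34.796 kt.
34.796 × 0.514 ≈ 17.89 m/s → 17.9 m/s.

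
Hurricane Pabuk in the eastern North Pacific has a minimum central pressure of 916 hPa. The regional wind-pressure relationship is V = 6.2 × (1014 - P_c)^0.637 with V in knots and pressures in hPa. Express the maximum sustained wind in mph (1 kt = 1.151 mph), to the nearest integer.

132 mph

ΔP = 1014 − 916 = 98 hPa.
V ≈ 6.2 × 98^0.637 = 6.2 × 18.553 ≈ 115.028 kt.
115.028 × 1.151 ≈ 132.40 mph → 132 mph.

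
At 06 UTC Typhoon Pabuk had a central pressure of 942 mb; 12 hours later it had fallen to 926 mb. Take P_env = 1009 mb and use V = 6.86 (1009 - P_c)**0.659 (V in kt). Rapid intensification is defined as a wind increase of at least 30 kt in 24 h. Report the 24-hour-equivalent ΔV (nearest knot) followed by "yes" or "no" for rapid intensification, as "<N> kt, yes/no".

V₁: ΔP = 67, V ≈ 6.86 × 67^0.659 ≈ 109.57 kt.
V₂: ΔP = 83, V ≈ 6.86 × 83^0.659 ≈ 126.18 kt.
ΔV over 12 h = 16.61 kt → 24 h equivalent = 16.61 × 24/12 ≈ 33.22 kt.
33 kt ≥ 30 kt ⇒ rapid intensification.

33 kt, yes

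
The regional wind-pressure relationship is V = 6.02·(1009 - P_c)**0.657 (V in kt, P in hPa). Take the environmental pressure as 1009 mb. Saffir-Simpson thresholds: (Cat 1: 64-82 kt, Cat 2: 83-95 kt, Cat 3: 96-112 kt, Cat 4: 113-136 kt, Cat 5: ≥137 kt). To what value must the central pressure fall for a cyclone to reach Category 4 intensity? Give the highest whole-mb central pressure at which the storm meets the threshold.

922 mb

Category 4 begins at V = 113 kt.
Required ΔP = (113/6.02)^(1/0.657) = 18.771^1.522 ≈ 86.76 mb.
P_c ≤ 1009 − 86.76 = 922.24, so the highest integer P_c is 922 mb.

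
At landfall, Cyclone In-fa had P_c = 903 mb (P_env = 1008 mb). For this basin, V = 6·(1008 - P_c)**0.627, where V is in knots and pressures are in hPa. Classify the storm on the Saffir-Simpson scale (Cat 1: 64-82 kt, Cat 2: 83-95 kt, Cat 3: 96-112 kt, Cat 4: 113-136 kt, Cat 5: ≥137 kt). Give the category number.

ΔP = 1008 − 903 = 105 mb.
V ≈ 6 × 105^0.627 = 6 × 18.50 ≈ 111 kt.
111 kt falls in the Category 3 band.

3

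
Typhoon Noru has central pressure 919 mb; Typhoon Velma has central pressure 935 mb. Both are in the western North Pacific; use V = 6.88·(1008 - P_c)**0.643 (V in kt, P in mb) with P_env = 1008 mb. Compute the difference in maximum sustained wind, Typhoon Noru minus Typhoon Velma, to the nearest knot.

Typhoon Noru: ΔP = 89; V ≈ 6.88 × 89^0.643 ≈ 123.32 kt.
Typhoon Velma: ΔP = 73; V ≈ 6.88 × 73^0.643 ≈ 108.57 kt.
Difference ≈ 123.32 − 108.57 = 14.75 → 15 kt.

15 kt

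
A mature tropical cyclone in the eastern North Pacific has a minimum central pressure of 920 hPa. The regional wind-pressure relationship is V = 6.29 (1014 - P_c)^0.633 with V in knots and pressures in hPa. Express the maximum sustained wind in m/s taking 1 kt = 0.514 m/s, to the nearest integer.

57 m/s

ΔP = 1014 − 920 = 94 hPa.
V ≈ 6.29 × 94^0.633 = 6.29 × 17.741 ≈ 111.594 kt.
111.594 × 0.514 ≈ 57.36 m/s → 57 m/s.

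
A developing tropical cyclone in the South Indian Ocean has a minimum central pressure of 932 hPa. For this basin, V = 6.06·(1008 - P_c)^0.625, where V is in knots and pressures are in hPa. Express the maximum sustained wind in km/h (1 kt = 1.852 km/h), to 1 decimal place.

ΔP = 1008 − 932 = 76 hPa.
V ≈ 6.06 × 76^0.625 = 6.06 × 14.980 ≈ 90.778 kt.
90.778 × 1.852 ≈ 168.12 km/h → 168.1 km/h.

168.1 km/h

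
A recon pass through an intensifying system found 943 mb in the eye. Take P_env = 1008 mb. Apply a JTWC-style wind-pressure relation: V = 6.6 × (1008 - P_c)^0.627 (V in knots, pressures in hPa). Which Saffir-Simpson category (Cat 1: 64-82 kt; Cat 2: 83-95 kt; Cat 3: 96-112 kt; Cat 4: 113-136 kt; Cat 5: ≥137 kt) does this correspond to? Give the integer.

2

ΔP = 1008 − 943 = 65 mb.
V ≈ 6.6 × 65^0.627 = 6.6 × 13.70 ≈ 90 kt.
90 kt falls in the Category 2 band.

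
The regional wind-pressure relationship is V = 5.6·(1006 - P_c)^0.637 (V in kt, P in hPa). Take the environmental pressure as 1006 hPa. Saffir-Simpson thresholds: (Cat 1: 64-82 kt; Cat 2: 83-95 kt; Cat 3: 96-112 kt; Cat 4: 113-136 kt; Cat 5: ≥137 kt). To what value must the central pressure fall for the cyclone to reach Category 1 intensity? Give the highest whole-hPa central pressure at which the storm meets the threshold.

960 hPa

Category 1 begins at V = 64 kt.
Required ΔP = (64/5.6)^(1/0.637) = 11.429^1.570 ≈ 45.80 hPa.
P_c ≤ 1006 − 45.80 = 960.20, so the highest integer P_c is 960 hPa.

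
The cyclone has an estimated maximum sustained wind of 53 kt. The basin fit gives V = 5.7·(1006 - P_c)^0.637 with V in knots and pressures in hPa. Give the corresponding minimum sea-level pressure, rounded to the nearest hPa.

ΔP = (V / 5.7)^(1/0.637) = (53/5.7)^1.570.
53/5.7 = 9.298; 9.298^1.570 ≈ 33.13 hPa.
P_c = 1006 − 33.13 = 972.87 ≈ 973 hPa.

973 hPa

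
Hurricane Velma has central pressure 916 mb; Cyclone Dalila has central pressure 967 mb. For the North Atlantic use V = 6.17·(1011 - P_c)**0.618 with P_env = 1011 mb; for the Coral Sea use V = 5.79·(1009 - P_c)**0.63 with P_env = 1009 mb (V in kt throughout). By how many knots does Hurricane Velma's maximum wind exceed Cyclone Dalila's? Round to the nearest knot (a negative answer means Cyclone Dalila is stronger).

Hurricane Velma: ΔP = 95; V ≈ 6.17 × 95^0.618 ≈ 102.92 kt.
Cyclone Dalila: ΔP = 42; V ≈ 5.79 × 42^0.63 ≈ 61.00 kt.
Difference ≈ 102.92 − 61.00 = 41.92 → 42 kt.

42 kt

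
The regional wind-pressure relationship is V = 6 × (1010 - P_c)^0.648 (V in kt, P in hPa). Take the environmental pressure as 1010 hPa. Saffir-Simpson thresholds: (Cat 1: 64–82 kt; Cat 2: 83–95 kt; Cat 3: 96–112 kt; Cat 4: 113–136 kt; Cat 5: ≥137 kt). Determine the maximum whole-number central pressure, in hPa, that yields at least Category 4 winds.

Category 4 begins at V = 113 kt.
Required ΔP = (113/6)^(1/0.648) = 18.833^1.543 ≈ 92.79 hPa.
P_c ≤ 1010 − 92.79 = 917.21, so the highest integer P_c is 917 hPa.

917 hPa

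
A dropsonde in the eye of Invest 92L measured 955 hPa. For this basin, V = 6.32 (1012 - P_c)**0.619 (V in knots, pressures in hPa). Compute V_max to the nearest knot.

ΔP = 1012 − 955 = 57 hPa.
57^0.619 ≈ 12.215.
V ≈ 6.32 × 12.215 ≈ 77.2 kt.

77 kt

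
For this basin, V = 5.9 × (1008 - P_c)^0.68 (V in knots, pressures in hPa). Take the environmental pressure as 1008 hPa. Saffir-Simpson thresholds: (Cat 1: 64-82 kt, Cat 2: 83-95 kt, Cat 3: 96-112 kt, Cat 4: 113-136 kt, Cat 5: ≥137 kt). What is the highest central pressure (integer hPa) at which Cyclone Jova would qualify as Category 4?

Category 4 begins at V = 113 kt.
Required ΔP = (113/5.9)^(1/0.68) = 19.153^1.471 ≈ 76.85 hPa.
P_c ≤ 1008 − 76.85 = 931.15, so the highest integer P_c is 931 hPa.

931 hPa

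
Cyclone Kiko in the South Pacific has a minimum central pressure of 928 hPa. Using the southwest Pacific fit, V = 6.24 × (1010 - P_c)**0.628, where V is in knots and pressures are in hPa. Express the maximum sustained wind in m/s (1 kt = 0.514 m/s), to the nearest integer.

51 m/s

ΔP = 1010 − 928 = 82 hPa.
V ≈ 6.24 × 82^0.628 = 6.24 × 15.918 ≈ 99.325 kt.
99.325 × 0.514 ≈ 51.05 m/s → 51 m/s.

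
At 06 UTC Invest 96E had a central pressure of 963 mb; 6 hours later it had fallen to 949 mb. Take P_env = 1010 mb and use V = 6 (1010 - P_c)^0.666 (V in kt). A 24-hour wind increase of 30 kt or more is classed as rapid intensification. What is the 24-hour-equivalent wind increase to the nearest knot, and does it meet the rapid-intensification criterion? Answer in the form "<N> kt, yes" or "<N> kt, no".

V₁: ΔP = 47, V ≈ 6 × 47^0.666 ≈ 77.94 kt.
V₂: ΔP = 61, V ≈ 6 × 61^0.666 ≈ 92.72 kt.
ΔV over 6 h = 14.78 kt → 24 h equivalent = 14.78 × 24/6 ≈ 59.12 kt.
59 kt ≥ 30 kt ⇒ rapid intensification.

59 kt, yes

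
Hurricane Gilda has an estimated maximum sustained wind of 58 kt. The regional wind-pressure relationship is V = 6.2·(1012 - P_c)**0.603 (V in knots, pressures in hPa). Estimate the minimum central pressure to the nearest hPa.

ΔP = (V / 6.2)^(1/0.603) = (58/6.2)^1.658.
58/6.2 = 9.355; 9.355^1.658 ≈ 40.77 hPa.
P_c = 1012 − 40.77 = 971.23 ≈ 971 hPa.

971 hPa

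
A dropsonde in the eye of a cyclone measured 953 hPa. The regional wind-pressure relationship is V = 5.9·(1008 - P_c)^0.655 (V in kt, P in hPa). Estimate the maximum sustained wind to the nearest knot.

81 kt

ΔP = 1008 − 953 = 55 hPa.
55^0.655 ≈ 13.802.
V ≈ 5.9 × 13.802 ≈ 81.4 kt.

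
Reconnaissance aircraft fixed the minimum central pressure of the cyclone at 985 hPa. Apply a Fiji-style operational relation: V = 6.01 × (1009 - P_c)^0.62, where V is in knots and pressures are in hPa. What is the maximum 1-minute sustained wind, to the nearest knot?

43 kt

ΔP = 1009 − 985 = 24 hPa.
24^0.62 ≈ 7.173.
V ≈ 6.01 × 7.173 ≈ 43.1 kt.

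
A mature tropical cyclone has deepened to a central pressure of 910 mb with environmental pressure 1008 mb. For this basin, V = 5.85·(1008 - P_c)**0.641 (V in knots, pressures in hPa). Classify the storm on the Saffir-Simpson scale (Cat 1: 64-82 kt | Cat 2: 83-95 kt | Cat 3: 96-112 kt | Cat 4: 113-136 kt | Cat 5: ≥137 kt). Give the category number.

3

ΔP = 1008 − 910 = 98 mb.
V ≈ 5.85 × 98^0.641 = 5.85 × 18.90 ≈ 111 kt.
111 kt falls in the Category 3 band.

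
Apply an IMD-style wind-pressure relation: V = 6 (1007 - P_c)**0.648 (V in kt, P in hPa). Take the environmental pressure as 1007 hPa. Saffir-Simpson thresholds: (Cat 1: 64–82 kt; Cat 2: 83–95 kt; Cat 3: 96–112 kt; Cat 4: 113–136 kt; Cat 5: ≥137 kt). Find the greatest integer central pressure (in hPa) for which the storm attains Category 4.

Category 4 begins at V = 113 kt.
Required ΔP = (113/6)^(1/0.648) = 18.833^1.543 ≈ 92.79 hPa.
P_c ≤ 1007 − 92.79 = 914.21, so the highest integer P_c is 914 hPa.

914 hPa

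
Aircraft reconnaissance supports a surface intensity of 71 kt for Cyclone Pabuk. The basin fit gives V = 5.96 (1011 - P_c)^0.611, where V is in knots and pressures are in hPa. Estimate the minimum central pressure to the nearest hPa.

ΔP = (V / 5.96)^(1/0.611) = (71/5.96)^1.637.
71/5.96 = 11.913; 11.913^1.637 ≈ 57.69 hPa.
P_c = 1011 − 57.69 = 953.31 ≈ 953 hPa.

953 hPa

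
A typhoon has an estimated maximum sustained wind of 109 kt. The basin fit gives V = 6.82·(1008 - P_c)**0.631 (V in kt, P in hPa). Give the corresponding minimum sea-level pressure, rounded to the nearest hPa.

ΔP = (V / 6.82)^(1/0.631) = (109/6.82)^1.585.
109/6.82 = 15.982; 15.982^1.585 ≈ 80.82 hPa.
P_c = 1008 − 80.82 = 927.18 ≈ 927 hPa.

927 hPa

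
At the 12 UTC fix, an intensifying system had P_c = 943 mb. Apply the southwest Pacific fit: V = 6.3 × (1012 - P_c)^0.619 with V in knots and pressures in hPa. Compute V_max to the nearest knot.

ΔP = 1012 − 943 = 69 mb.
69^0.619 ≈ 13.748.
V ≈ 6.3 × 13.748 ≈ 86.6 kt.

87 kt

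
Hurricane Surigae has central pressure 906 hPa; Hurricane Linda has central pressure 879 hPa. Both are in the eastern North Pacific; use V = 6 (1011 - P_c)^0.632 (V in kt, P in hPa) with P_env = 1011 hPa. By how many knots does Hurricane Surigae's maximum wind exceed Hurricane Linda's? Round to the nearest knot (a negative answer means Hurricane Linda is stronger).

Hurricane Surigae: ΔP = 105; V ≈ 6 × 105^0.632 ≈ 113.64 kt.
Hurricane Linda: ΔP = 132; V ≈ 6 × 132^0.632 ≈ 131.33 kt.
Difference ≈ 113.64 − 131.33 = -17.69 → -18 kt.

-18 kt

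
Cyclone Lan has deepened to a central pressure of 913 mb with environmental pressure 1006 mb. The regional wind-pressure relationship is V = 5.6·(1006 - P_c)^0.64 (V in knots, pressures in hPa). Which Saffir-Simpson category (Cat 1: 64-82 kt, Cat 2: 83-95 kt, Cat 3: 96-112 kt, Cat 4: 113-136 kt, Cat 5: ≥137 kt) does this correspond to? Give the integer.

ΔP = 1006 − 913 = 93 mb.
V ≈ 5.6 × 93^0.64 = 5.6 × 18.19 ≈ 102 kt.
102 kt falls in the Category 3 band.

3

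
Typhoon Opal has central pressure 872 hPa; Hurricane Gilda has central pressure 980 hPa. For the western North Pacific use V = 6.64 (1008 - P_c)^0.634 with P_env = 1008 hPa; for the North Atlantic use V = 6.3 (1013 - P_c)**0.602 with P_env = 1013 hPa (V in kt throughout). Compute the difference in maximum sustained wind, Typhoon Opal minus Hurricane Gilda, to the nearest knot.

98 kt

Typhoon Opal: ΔP = 136; V ≈ 6.64 × 136^0.634 ≈ 149.57 kt.
Hurricane Gilda: ΔP = 33; V ≈ 6.3 × 33^0.602 ≈ 51.70 kt.
Difference ≈ 149.57 − 51.70 = 97.87 → 98 kt.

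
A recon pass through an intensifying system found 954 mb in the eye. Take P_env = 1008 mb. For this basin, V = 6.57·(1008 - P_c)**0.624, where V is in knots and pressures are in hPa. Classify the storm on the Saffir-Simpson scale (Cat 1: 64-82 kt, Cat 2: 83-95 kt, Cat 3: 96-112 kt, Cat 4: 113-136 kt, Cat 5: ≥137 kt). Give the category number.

1

ΔP = 1008 − 954 = 54 mb.
V ≈ 6.57 × 54^0.624 = 6.57 × 12.05 ≈ 79 kt.
79 kt falls in the Category 1 band.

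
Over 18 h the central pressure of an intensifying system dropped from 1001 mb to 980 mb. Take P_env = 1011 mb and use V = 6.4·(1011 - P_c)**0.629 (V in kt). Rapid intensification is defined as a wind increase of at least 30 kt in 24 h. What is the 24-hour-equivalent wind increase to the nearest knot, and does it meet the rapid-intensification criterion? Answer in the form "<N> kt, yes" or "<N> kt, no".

38 kt, yes

V₁: ΔP = 10, V ≈ 6.4 × 10^0.629 ≈ 27.24 kt.
V₂: ΔP = 31, V ≈ 6.4 × 31^0.629 ≈ 55.49 kt.
ΔV over 18 h = 28.25 kt → 24 h equivalent = 28.25 × 24/18 ≈ 37.67 kt.
38 kt ≥ 30 kt ⇒ rapid intensification.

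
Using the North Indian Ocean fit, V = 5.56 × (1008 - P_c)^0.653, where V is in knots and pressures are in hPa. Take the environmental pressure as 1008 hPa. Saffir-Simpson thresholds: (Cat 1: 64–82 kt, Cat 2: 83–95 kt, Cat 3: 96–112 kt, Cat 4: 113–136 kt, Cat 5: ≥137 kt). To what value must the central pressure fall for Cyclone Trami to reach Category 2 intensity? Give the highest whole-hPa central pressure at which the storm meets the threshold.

Category 2 begins at V = 83 kt.
Required ΔP = (83/5.56)^(1/0.653) = 14.928^1.531 ≈ 62.79 hPa.
P_c ≤ 1008 − 62.79 = 945.21, so the highest integer P_c is 945 hPa.

945 hPa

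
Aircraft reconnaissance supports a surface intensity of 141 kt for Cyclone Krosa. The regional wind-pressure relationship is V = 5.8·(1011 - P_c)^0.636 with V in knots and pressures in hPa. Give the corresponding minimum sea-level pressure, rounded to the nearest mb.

860 mb

ΔP = (V / 5.8)^(1/0.636) = (141/5.8)^1.572.
141/5.8 = 24.310; 24.310^1.572 ≈ 150.98 mb.
P_c = 1011 − 150.98 = 860.02 ≈ 860 mb.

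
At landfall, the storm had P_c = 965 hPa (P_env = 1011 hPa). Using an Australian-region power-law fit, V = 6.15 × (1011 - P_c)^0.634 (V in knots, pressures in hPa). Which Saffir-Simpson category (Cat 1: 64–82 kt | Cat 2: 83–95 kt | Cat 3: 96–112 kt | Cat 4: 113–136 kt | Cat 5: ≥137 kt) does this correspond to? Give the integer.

ΔP = 1011 − 965 = 46 hPa.
V ≈ 6.15 × 46^0.634 = 6.15 × 11.33 ≈ 70 kt.
70 kt falls in the Category 1 band.

1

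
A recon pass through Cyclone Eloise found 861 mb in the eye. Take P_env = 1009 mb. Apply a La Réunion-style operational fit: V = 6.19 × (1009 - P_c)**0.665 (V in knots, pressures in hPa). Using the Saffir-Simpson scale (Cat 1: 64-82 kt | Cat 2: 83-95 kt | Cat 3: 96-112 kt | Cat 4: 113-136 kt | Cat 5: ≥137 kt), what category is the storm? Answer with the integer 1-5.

5

ΔP = 1009 − 861 = 148 mb.
V ≈ 6.19 × 148^0.665 = 6.19 × 27.75 ≈ 172 kt.
172 kt falls in the Category 5 band.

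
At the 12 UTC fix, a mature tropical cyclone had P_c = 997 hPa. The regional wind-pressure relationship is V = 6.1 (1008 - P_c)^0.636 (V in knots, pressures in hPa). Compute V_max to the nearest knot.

28 kt

ΔP = 1008 − 997 = 11 hPa.
11^0.636 ≈ 4.595.
V ≈ 6.1 × 4.595 ≈ 28.0 kt.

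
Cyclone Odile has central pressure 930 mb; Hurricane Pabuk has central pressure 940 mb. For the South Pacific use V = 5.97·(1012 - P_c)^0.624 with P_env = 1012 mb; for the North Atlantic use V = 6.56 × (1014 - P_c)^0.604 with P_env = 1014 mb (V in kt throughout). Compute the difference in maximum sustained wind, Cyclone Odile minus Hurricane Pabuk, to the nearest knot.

Cyclone Odile: ΔP = 82; V ≈ 5.97 × 82^0.624 ≈ 93.37 kt.
Hurricane Pabuk: ΔP = 74; V ≈ 6.56 × 74^0.604 ≈ 88.29 kt.
Difference ≈ 93.37 − 88.29 = 5.08 → 5 kt.

5 kt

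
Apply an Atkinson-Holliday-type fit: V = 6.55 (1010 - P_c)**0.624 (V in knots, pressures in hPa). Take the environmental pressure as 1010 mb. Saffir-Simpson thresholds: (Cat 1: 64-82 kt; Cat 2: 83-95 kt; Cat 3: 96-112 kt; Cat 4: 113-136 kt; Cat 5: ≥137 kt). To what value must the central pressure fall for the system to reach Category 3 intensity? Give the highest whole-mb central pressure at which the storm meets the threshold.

936 mb

Category 3 begins at V = 96 kt.
Required ΔP = (96/6.55)^(1/0.624) = 14.656^1.603 ≈ 73.90 mb.
P_c ≤ 1010 − 73.90 = 936.10, so the highest integer P_c is 936 mb.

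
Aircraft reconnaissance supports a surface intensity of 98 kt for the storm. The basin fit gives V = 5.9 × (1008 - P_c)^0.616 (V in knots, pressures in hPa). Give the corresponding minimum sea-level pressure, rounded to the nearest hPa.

912 hPa

ΔP = (V / 5.9)^(1/0.616) = (98/5.9)^1.623.
98/5.9 = 16.610; 16.610^1.623 ≈ 95.75 hPa.
P_c = 1008 − 95.75 = 912.25 ≈ 912 hPa.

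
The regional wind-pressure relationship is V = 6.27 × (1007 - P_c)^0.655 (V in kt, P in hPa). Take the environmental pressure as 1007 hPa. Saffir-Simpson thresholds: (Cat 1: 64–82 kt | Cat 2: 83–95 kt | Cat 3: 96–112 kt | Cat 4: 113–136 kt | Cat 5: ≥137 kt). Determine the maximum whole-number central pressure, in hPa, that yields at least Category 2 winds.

Category 2 begins at V = 83 kt.
Required ΔP = (83/6.27)^(1/0.655) = 13.238^1.527 ≈ 51.60 hPa.
P_c ≤ 1007 − 51.60 = 955.40, so the highest integer P_c is 955 hPa.

955 hPa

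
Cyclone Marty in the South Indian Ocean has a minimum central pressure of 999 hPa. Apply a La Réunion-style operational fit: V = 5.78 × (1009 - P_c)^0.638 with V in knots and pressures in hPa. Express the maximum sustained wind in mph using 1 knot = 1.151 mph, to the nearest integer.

ΔP = 1009 − 999 = 10 hPa.
V ≈ 5.78 × 10^0.638 = 5.78 × 4.345 ≈ 25.115 kt.
25.115 × 1.151 ≈ 28.91 mph → 29 mph.

29 mph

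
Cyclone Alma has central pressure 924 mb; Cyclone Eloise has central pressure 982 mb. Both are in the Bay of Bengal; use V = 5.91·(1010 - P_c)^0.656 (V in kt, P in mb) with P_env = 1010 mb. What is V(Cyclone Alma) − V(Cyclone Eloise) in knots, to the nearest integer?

Cyclone Alma: ΔP = 86; V ≈ 5.91 × 86^0.656 ≈ 109.80 kt.
Cyclone Eloise: ΔP = 28; V ≈ 5.91 × 28^0.656 ≈ 52.59 kt.
Difference ≈ 109.80 − 52.59 = 57.21 → 57 kt.

57 kt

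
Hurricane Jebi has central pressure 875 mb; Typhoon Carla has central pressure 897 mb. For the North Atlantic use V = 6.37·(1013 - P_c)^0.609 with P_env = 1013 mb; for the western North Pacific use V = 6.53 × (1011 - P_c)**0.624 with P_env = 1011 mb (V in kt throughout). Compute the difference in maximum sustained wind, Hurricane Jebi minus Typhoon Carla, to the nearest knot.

3 kt

Hurricane Jebi: ΔP = 138; V ≈ 6.37 × 138^0.609 ≈ 128.03 kt.
Typhoon Carla: ΔP = 114; V ≈ 6.53 × 114^0.624 ≈ 125.44 kt.
Difference ≈ 128.03 − 125.44 = 2.59 → 3 kt.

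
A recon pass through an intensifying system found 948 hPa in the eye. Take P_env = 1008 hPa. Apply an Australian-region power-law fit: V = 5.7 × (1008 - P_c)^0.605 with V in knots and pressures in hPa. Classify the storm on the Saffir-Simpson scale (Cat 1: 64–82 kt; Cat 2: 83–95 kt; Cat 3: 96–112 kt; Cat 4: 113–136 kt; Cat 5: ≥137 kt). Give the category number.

ΔP = 1008 − 948 = 60 hPa.
V ≈ 5.7 × 60^0.605 = 5.7 × 11.91 ≈ 68 kt.
68 kt falls in the Category 1 band.

1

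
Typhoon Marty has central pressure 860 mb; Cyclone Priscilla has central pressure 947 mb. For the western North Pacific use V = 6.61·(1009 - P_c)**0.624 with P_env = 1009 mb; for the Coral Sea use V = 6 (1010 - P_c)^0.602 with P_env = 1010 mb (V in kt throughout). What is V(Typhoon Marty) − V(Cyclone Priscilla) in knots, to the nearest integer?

Typhoon Marty: ΔP = 149; V ≈ 6.61 × 149^0.624 ≈ 150.06 kt.
Cyclone Priscilla: ΔP = 63; V ≈ 6 × 63^0.602 ≈ 72.67 kt.
Difference ≈ 150.06 − 72.67 = 77.39 → 77 kt.

77 kt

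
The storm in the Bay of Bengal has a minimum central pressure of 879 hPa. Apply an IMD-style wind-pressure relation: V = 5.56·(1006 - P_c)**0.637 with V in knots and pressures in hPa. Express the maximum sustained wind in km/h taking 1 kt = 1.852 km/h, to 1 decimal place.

ΔP = 1006 − 879 = 127 hPa.
V ≈ 5.56 × 127^0.637 = 5.56 × 21.884 ≈ 121.674 kt.
121.674 × 1.852 ≈ 225.34 km/h → 225.3 km/h.

225.3 km/h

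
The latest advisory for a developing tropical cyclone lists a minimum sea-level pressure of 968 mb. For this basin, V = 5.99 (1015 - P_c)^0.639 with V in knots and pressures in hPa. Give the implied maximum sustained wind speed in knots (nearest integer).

ΔP = 1015 − 968 = 47 mb.
47^0.639 ≈ 11.708.
V ≈ 5.99 × 11.708 ≈ 70.1 kt.

70 kt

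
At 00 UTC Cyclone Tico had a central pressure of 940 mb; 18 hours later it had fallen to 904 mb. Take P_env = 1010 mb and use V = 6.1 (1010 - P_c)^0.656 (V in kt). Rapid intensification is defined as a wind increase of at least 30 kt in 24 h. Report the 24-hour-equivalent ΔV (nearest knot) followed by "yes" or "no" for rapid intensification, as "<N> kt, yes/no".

41 kt, yes

V₁: ΔP = 70, V ≈ 6.1 × 70^0.656 ≈ 99.02 kt.
V₂: ΔP = 106, V ≈ 6.1 × 106^0.656 ≈ 130.00 kt.
ΔV over 18 h = 30.98 kt → 24 h equivalent = 30.98 × 24/18 ≈ 41.31 kt.
41 kt ≥ 30 kt ⇒ rapid intensification.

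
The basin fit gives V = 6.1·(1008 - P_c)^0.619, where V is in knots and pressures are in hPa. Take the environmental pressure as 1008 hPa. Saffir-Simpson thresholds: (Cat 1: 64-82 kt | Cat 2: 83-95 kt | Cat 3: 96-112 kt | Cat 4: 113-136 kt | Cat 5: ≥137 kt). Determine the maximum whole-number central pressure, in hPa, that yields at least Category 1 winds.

963 hPa

Category 1 begins at V = 64 kt.
Required ΔP = (64/6.1)^(1/0.619) = 10.492^1.616 ≈ 44.59 hPa.
P_c ≤ 1008 − 44.59 = 963.41, so the highest integer P_c is 963 hPa.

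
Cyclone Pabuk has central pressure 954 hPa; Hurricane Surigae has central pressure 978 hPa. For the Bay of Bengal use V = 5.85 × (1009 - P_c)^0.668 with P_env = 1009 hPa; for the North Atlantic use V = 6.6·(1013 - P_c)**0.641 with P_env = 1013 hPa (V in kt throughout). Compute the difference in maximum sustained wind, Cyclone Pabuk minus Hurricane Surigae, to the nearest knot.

Cyclone Pabuk: ΔP = 55; V ≈ 5.85 × 55^0.668 ≈ 85.06 kt.
Hurricane Surigae: ΔP = 35; V ≈ 6.6 × 35^0.641 ≈ 64.46 kt.
Difference ≈ 85.06 − 64.46 = 20.60 → 21 kt.

21 kt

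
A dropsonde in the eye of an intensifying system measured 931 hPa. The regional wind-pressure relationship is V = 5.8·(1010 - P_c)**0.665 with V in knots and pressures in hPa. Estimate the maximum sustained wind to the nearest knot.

ΔP = 1010 − 931 = 79 hPa.
79^0.665 ≈ 18.278.
V ≈ 5.8 × 18.278 ≈ 106.0 kt.

106 kt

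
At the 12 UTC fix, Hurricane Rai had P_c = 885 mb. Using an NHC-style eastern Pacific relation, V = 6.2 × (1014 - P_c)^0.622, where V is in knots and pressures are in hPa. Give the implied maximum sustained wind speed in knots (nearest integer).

ΔP = 1014 − 885 = 129 mb.
129^0.622 ≈ 20.549.
V ≈ 6.2 × 20.549 ≈ 127.4 kt.

127 kt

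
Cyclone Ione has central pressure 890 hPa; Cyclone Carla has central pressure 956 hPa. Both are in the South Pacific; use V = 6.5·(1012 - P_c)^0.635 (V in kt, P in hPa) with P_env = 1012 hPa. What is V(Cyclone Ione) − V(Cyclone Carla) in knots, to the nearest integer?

Cyclone Ione: ΔP = 122; V ≈ 6.5 × 122^0.635 ≈ 137.33 kt.
Cyclone Carla: ΔP = 56; V ≈ 6.5 × 56^0.635 ≈ 83.76 kt.
Difference ≈ 137.33 − 83.76 = 53.57 → 54 kt.

54 kt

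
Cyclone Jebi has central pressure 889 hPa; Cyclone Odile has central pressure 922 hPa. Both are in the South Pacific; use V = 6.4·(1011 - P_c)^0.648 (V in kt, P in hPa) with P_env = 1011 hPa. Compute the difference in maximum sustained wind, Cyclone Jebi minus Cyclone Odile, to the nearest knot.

Cyclone Jebi: ΔP = 122; V ≈ 6.4 × 122^0.648 ≈ 143.93 kt.
Cyclone Odile: ΔP = 89; V ≈ 6.4 × 89^0.648 ≈ 117.32 kt.
Difference ≈ 143.93 − 117.32 = 26.61 → 27 kt.

27 kt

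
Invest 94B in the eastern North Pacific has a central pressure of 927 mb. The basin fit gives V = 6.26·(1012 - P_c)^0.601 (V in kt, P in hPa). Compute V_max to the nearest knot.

90 kt

ΔP = 1012 − 927 = 85 mb.
85^0.601 ≈ 14.440.
V ≈ 6.26 × 14.440 ≈ 90.4 kt.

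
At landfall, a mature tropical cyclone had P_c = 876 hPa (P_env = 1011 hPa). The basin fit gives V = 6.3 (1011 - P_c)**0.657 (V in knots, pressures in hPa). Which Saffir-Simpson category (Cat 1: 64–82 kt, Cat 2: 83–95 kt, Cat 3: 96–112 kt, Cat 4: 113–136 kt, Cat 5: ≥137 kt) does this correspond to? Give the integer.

ΔP = 1011 − 876 = 135 hPa.
V ≈ 6.3 × 135^0.657 = 6.3 × 25.10 ≈ 158 kt.
158 kt falls in the Category 5 band.

5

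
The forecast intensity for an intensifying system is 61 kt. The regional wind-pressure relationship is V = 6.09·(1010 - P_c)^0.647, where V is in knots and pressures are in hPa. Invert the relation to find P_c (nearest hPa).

ΔP = (V / 6.09)^(1/0.647) = (61/6.09)^1.546.
61/6.09 = 10.016; 10.016^1.546 ≈ 35.21 hPa.
P_c = 1010 − 35.21 = 974.79 ≈ 975 hPa.

975 hPa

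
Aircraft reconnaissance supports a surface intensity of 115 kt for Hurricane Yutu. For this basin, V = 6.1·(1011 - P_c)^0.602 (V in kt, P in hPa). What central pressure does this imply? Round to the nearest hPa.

ΔP = (V / 6.1)^(1/0.602) = (115/6.1)^1.661.
115/6.1 = 18.852; 18.852^1.661 ≈ 131.39 hPa.
P_c = 1011 − 131.39 = 879.61 ≈ 880 hPa.

880 hPa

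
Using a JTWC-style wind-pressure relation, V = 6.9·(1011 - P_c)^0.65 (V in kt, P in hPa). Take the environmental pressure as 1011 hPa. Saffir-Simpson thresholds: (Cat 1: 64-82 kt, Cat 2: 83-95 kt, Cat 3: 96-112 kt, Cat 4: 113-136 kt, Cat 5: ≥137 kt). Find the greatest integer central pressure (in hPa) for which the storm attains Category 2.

965 hPa

Category 2 begins at V = 83 kt.
Required ΔP = (83/6.9)^(1/0.65) = 12.029^1.538 ≈ 45.91 hPa.
P_c ≤ 1011 − 45.91 = 965.09, so the highest integer P_c is 965 hPa.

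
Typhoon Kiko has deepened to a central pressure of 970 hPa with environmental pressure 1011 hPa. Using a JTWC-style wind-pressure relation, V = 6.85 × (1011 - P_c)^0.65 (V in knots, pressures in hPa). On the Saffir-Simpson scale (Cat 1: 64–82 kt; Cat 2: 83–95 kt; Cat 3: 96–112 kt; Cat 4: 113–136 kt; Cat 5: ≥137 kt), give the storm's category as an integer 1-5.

1

ΔP = 1011 − 970 = 41 hPa.
V ≈ 6.85 × 41^0.65 = 6.85 × 11.18 ≈ 77 kt.
77 kt falls in the Category 1 band.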